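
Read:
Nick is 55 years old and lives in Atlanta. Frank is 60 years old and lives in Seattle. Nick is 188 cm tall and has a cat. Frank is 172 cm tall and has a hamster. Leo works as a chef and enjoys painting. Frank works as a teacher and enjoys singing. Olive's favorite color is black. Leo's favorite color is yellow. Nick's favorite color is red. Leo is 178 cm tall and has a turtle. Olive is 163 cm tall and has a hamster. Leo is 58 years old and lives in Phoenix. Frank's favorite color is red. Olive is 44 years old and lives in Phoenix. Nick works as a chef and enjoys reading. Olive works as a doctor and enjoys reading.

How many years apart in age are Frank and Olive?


60 vs 44, diff = 16

16


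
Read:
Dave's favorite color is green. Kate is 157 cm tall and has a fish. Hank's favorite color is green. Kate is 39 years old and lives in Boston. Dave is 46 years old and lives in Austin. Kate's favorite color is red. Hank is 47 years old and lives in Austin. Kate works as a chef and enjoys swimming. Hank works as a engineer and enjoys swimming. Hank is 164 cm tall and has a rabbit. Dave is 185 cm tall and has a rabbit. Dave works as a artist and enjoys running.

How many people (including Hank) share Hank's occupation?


Hank is a engineer. Count = 1

1


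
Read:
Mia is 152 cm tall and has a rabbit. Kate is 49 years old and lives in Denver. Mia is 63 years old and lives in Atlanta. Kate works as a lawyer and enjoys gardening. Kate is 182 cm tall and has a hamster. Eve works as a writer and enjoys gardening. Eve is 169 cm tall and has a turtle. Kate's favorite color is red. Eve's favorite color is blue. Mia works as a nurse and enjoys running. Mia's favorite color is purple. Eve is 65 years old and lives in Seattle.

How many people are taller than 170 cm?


Taller than 170: 1

1


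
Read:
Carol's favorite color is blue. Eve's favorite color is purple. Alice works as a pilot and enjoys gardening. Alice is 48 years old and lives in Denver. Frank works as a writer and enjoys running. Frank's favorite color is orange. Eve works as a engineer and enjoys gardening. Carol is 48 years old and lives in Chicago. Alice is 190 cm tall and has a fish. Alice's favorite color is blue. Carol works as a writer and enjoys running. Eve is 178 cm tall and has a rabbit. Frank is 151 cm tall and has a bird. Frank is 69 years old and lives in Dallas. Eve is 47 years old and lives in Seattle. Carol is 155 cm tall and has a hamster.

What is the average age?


Sum=212, n=4, avg=53

53


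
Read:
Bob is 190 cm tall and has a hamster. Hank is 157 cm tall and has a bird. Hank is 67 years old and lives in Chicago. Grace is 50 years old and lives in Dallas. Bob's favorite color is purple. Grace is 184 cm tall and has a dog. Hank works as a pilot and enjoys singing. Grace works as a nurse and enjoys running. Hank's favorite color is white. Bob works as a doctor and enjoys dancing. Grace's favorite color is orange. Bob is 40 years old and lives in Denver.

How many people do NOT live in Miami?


Not in Miami: 3

3


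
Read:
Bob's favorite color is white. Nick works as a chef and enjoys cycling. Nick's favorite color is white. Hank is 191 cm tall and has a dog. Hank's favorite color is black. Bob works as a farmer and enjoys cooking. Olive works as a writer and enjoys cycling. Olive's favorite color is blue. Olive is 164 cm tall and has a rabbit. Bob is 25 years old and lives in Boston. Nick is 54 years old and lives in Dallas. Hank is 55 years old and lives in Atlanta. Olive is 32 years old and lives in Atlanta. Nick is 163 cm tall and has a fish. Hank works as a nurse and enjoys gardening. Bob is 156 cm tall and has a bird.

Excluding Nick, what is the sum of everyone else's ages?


Sum (excluding Nick): 112

112


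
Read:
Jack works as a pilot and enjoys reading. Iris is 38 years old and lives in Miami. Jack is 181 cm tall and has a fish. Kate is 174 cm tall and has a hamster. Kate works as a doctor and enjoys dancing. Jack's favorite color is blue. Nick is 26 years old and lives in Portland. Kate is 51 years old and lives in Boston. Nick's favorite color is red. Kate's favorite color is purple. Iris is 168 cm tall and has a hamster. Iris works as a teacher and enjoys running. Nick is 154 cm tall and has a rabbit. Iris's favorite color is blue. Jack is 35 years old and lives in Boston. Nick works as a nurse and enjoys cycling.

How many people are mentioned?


People: Kate, Jack, Iris, Nick. Count = 4

4


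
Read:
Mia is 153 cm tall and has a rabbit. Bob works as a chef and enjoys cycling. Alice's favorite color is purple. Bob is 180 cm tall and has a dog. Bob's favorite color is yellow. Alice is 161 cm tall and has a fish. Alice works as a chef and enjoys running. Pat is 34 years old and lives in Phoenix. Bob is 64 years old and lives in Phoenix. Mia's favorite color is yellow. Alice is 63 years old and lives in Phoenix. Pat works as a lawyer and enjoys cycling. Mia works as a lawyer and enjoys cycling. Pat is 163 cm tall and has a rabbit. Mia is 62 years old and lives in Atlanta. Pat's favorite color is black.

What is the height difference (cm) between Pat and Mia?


|163 - 153| = 10

10


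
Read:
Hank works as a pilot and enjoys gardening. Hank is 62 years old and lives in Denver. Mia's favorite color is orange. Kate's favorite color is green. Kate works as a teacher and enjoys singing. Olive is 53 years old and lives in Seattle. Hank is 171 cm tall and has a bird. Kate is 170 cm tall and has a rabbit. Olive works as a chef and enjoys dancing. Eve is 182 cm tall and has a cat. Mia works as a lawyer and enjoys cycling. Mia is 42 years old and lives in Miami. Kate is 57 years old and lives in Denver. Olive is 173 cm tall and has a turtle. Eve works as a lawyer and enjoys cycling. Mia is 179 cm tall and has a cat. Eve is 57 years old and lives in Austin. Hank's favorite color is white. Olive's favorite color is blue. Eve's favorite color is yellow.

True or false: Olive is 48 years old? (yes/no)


Olive is actually 53. no

no


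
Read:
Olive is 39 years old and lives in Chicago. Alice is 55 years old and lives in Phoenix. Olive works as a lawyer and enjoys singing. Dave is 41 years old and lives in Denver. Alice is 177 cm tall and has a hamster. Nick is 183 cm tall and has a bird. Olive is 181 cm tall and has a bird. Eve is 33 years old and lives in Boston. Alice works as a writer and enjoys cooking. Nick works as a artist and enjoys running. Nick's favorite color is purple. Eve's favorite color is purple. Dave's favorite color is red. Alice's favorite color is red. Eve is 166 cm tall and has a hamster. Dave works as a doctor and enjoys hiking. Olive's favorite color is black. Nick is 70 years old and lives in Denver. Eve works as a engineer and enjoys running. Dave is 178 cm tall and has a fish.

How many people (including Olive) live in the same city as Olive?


Olive lives in Chicago. Count = 1

1


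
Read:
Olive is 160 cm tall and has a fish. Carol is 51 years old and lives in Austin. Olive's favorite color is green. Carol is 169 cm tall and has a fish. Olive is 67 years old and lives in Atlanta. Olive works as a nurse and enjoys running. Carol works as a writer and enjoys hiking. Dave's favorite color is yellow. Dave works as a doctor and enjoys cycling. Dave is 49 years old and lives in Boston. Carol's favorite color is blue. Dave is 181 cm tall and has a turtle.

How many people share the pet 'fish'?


Count: 2

2


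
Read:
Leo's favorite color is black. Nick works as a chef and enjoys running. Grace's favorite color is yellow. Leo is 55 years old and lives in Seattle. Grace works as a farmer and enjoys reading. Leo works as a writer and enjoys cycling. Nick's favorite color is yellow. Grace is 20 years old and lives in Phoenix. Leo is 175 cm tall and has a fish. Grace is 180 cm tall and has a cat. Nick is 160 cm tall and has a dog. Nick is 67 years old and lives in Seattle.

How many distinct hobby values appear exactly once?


Unique hobby values: 3

3


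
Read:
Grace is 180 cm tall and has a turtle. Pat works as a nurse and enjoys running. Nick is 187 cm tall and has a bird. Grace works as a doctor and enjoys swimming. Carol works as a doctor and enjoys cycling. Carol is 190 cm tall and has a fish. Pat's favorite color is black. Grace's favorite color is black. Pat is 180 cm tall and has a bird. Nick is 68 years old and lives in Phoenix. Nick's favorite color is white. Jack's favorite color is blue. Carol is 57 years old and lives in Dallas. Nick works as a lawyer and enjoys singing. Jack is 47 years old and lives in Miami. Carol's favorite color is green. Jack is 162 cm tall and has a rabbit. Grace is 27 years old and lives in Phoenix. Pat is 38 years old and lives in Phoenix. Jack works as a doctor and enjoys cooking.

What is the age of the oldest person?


Oldest: Nick at 68

68


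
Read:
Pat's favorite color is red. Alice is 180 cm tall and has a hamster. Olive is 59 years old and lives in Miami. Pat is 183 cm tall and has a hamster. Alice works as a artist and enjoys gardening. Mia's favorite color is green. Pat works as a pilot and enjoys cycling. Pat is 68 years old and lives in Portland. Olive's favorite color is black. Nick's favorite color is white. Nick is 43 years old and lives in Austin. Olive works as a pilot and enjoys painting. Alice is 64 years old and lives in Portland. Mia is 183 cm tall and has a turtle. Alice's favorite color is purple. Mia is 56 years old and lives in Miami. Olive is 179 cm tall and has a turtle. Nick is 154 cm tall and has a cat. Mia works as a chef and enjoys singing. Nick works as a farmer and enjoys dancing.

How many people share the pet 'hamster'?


Count: 2

2


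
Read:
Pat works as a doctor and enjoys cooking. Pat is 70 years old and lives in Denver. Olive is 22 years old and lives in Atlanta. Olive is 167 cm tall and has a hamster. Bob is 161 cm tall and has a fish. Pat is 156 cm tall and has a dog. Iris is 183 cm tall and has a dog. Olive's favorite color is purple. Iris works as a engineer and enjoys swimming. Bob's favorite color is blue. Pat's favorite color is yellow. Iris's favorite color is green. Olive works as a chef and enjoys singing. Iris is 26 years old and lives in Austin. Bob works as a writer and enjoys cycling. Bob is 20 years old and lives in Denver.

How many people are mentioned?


People: Pat, Olive, Iris, Bob. Count = 4

4


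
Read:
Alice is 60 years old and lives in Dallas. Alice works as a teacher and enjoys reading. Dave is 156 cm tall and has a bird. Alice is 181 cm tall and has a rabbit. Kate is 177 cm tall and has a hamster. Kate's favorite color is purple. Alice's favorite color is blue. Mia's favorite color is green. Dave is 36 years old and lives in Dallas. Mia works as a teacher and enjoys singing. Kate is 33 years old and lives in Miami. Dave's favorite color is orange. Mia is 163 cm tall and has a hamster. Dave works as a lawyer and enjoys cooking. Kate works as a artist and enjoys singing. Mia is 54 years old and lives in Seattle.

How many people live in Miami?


Count in Miami: 1

1


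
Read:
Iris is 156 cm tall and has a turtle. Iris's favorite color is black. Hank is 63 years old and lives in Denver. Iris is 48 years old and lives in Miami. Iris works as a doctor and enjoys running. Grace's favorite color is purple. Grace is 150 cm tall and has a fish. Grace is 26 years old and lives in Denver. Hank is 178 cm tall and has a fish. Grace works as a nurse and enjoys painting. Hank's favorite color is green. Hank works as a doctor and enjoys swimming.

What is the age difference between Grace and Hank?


|26 - 63| = 37

37


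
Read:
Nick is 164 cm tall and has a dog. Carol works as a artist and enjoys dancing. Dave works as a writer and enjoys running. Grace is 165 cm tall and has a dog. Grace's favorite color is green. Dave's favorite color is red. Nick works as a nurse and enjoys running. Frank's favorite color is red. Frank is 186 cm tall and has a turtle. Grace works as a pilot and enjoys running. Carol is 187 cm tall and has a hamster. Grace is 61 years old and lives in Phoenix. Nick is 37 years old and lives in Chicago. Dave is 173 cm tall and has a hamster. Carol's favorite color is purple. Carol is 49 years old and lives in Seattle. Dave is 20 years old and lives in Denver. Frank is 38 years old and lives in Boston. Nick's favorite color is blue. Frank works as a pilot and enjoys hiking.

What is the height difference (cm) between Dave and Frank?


|173 - 186| = 13

13


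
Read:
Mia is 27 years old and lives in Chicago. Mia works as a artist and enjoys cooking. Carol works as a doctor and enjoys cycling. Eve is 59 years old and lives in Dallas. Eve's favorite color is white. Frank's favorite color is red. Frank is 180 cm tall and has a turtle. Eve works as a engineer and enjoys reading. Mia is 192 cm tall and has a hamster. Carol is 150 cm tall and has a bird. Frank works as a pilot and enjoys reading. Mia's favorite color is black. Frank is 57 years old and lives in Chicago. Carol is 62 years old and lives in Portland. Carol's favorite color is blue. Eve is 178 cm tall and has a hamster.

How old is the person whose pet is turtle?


Person with pet=turtle is Frank, age 57

57


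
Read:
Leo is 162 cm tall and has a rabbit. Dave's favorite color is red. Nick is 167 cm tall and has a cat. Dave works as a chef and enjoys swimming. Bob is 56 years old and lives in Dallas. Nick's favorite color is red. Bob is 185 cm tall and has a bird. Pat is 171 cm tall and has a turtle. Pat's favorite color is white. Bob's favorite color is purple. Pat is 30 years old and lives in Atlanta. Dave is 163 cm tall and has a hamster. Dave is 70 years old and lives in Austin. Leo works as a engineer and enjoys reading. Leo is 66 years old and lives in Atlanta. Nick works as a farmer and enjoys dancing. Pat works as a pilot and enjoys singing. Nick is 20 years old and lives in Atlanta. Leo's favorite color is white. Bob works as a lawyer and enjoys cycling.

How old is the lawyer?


The lawyer is Bob, age 56

56


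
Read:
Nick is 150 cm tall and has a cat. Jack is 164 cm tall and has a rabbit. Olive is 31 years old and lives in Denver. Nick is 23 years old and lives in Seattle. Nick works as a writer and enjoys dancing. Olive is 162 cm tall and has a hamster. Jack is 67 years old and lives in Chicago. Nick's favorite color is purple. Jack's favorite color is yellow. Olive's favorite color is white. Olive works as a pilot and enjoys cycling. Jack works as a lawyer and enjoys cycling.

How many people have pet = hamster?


Count: 1

1


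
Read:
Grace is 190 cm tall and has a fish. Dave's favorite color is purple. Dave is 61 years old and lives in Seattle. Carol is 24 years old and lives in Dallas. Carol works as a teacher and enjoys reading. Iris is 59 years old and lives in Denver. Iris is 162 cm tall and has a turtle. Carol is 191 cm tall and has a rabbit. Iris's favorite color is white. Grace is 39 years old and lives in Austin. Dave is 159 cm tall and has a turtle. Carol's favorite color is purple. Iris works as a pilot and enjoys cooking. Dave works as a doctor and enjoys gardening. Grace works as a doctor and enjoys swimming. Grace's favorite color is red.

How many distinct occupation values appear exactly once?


Unique occupation values: 2

2


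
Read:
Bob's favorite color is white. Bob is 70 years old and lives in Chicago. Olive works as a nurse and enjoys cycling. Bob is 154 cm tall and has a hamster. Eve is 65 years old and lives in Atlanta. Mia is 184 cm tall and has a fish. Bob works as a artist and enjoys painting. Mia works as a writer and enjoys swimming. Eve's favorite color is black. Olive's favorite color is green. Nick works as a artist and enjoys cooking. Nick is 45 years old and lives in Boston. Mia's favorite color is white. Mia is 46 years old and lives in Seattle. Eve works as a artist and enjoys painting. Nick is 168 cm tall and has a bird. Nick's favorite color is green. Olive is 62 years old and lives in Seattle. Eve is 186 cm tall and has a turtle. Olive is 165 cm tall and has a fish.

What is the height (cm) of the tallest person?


Tallest: Eve at 186 cm

186


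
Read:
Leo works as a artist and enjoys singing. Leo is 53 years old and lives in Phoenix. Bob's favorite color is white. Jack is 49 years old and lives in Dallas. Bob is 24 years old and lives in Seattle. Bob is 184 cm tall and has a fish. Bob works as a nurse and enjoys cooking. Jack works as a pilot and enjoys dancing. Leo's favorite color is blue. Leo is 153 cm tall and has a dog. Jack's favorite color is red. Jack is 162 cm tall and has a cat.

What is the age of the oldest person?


Oldest: Leo at 53

53


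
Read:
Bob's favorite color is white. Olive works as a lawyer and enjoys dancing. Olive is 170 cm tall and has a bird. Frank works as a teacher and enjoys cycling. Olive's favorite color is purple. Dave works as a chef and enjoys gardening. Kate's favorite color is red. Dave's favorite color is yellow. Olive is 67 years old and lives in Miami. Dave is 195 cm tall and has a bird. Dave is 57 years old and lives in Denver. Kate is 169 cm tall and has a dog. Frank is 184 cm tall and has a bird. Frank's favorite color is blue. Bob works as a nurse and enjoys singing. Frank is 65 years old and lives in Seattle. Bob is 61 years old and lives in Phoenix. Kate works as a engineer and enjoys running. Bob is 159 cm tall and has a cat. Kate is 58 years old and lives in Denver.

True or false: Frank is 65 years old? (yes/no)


Frank is actually 65. yes

yes


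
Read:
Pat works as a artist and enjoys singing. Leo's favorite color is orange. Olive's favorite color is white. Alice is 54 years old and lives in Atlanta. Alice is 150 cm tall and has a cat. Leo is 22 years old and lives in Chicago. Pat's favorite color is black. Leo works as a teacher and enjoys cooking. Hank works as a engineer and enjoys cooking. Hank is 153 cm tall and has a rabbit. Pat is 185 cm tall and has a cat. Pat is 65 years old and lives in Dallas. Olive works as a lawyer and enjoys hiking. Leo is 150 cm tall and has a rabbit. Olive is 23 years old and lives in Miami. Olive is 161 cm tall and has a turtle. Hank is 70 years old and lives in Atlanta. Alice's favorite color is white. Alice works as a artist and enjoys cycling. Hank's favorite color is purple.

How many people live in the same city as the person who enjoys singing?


Person with hobby singing is Pat, city Dallas. Count = 1

1


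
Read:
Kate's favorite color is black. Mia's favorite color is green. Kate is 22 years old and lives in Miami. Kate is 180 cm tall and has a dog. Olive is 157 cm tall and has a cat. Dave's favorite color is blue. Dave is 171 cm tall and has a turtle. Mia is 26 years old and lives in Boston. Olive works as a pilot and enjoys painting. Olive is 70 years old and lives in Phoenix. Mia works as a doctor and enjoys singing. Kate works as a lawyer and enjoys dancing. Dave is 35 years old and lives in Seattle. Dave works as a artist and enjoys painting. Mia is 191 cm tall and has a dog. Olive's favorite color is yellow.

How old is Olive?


Olive is 70 years old

70


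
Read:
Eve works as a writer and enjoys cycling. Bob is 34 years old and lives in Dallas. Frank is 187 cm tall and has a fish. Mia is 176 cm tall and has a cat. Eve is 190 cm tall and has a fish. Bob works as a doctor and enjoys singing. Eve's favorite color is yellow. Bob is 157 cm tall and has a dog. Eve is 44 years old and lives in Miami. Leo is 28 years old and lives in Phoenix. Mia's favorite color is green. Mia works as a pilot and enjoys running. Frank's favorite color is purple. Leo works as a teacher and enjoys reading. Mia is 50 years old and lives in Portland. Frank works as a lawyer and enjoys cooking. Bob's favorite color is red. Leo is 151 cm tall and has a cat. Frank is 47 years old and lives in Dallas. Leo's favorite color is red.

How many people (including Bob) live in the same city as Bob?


Bob lives in Dallas. Count = 2

2


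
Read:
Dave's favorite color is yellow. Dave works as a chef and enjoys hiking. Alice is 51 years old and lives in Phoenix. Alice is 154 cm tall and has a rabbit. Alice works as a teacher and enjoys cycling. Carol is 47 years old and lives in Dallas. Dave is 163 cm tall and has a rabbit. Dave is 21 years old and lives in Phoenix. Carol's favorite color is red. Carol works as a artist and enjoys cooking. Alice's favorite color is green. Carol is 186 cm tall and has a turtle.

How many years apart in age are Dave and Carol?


21 vs 47, diff = 26

26


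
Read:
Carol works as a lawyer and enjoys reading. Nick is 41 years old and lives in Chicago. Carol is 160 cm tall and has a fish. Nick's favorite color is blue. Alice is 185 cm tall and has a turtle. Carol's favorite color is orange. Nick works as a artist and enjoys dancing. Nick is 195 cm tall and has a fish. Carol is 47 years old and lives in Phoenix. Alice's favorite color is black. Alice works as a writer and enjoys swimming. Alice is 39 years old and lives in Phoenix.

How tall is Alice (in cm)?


Alice is 185 cm tall

185


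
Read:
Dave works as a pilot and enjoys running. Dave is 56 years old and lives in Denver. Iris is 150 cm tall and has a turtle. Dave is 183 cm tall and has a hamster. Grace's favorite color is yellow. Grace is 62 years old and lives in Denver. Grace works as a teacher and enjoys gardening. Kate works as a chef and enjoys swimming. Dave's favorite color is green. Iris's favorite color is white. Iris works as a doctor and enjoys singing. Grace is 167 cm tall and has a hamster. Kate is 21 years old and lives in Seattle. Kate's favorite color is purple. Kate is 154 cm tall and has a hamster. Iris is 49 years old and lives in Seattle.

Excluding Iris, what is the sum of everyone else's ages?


Sum (excluding Iris): 139

139


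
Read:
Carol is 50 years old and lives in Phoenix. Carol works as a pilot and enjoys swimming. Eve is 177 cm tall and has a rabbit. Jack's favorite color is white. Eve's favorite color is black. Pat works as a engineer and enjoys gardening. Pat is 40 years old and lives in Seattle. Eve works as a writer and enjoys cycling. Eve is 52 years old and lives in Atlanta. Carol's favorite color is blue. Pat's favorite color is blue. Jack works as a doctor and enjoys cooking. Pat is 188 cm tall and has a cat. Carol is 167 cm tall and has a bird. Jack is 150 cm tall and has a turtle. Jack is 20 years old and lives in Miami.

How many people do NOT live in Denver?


Not in Denver: 4

4


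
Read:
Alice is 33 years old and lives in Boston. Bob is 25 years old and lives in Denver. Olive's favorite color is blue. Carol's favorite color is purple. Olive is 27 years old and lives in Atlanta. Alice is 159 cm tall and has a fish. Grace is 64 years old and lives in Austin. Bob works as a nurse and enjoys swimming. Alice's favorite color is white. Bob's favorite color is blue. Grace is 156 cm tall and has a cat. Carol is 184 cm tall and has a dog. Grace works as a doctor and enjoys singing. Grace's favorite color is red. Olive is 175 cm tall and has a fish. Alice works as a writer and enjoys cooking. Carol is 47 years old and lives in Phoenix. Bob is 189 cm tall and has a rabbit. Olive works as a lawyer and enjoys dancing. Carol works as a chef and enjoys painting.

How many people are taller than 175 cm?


Taller than 175: 2

2


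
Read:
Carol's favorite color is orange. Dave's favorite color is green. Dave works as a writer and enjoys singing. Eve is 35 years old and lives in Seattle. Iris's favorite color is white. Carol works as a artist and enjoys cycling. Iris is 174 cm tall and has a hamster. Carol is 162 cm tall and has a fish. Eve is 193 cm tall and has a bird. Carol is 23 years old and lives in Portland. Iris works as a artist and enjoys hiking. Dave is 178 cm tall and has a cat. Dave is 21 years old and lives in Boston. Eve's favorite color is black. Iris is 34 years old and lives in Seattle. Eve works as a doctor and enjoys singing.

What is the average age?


Sum=113, n=4, avg=28.25

28.25


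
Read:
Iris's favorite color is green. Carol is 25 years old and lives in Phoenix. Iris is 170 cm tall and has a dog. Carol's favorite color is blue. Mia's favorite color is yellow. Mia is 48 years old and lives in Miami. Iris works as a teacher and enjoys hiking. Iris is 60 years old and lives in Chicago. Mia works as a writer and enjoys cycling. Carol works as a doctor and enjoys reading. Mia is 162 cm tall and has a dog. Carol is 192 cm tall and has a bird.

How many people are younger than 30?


Filter: 1

1


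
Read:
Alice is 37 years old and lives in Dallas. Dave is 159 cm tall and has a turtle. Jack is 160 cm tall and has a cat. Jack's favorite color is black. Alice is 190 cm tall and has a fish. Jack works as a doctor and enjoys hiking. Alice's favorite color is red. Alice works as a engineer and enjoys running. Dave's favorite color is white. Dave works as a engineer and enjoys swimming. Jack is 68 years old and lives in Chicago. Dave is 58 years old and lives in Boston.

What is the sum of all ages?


68+37+58 = 163

163


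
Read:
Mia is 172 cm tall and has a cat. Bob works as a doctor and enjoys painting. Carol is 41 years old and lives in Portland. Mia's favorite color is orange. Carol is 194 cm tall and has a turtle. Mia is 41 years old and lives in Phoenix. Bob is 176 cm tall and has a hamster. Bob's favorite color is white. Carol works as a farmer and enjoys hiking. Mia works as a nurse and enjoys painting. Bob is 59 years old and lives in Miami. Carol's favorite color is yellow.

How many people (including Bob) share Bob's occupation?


Bob is a doctor. Count = 1

1


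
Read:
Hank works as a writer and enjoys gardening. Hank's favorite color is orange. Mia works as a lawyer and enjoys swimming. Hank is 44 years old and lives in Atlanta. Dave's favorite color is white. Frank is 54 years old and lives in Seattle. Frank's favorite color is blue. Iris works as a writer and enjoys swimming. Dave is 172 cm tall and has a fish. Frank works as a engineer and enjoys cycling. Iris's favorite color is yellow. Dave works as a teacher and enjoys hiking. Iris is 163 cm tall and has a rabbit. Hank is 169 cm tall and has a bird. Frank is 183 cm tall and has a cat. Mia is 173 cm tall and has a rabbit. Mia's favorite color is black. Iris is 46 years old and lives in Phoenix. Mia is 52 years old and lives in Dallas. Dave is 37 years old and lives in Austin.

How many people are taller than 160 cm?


Taller than 160: 5

5


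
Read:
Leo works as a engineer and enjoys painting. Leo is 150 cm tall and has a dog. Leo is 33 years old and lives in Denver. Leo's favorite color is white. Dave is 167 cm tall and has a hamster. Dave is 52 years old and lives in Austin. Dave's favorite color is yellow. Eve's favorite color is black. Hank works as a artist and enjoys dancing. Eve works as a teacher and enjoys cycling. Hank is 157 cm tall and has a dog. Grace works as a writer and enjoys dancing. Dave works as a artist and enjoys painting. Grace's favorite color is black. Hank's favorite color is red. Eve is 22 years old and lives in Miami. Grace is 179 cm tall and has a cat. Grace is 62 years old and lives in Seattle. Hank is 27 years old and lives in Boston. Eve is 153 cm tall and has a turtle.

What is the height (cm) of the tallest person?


Tallest: Grace at 179 cm

179


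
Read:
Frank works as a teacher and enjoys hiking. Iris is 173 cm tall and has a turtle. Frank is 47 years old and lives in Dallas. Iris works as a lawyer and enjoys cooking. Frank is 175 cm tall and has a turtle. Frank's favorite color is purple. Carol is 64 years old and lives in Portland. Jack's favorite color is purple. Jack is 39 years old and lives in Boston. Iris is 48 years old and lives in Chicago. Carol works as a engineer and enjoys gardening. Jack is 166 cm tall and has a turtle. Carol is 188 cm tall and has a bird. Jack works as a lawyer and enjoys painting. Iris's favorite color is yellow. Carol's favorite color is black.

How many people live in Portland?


Count in Portland: 1

1


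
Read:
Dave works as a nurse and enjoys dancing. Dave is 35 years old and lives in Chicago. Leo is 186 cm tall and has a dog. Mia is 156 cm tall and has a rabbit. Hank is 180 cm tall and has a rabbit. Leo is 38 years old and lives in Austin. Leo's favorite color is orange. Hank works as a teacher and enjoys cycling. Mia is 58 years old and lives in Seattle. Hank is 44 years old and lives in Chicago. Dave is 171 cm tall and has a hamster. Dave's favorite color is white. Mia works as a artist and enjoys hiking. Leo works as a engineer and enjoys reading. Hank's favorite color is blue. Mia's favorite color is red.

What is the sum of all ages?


58+44+38+35 = 175

175


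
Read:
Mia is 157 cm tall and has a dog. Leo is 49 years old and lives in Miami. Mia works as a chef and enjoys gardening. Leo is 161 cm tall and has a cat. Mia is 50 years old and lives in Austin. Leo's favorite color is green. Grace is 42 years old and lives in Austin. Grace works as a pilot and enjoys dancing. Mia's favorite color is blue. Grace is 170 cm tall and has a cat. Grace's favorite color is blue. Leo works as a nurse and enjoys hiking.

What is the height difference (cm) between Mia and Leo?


|157 - 161| = 4

4


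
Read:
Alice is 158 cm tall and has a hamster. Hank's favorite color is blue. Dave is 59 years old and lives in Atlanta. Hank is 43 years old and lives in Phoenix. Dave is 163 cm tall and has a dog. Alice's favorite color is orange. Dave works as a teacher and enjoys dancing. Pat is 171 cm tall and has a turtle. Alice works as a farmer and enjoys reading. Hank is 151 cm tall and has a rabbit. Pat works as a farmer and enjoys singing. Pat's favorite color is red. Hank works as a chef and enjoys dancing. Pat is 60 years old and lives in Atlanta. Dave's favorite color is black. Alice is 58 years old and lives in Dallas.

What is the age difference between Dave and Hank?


|59 - 43| = 16

16


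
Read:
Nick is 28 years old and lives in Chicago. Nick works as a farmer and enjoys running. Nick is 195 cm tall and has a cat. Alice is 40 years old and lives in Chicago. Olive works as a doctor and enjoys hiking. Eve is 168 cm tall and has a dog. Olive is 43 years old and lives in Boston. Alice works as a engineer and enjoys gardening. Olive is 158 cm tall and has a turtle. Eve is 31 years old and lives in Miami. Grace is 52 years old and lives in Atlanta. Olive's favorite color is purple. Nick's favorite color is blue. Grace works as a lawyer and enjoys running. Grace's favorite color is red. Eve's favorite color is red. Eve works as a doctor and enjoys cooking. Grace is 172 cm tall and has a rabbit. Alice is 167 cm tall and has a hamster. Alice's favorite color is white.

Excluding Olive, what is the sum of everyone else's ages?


Sum (excluding Olive): 151

151


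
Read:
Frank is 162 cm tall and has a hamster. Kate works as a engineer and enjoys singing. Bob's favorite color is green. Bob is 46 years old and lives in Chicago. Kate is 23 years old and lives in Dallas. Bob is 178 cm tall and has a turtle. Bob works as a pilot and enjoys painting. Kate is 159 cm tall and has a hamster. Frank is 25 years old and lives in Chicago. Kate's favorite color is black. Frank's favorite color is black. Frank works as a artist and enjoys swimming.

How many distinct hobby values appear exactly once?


Unique hobby values: 3

3


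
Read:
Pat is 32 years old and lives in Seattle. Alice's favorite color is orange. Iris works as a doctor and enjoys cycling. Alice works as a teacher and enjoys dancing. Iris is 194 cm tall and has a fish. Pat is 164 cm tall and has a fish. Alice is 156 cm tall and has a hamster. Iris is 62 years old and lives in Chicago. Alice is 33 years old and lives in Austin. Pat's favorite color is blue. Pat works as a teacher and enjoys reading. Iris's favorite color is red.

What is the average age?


Sum=127, n=3, avg=42.33

42.33


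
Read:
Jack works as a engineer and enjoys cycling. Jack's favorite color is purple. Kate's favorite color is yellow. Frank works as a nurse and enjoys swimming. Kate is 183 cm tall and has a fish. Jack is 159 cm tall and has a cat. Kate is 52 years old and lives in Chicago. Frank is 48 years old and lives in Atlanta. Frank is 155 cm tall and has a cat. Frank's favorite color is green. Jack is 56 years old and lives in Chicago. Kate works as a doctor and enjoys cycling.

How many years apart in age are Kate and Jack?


52 vs 56, diff = 4

4


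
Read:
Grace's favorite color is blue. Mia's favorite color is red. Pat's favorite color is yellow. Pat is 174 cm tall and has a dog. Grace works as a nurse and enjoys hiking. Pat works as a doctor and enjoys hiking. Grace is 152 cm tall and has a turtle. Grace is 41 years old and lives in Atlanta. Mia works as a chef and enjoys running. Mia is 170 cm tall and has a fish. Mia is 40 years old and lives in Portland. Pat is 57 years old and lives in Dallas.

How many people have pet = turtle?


Count: 1

1


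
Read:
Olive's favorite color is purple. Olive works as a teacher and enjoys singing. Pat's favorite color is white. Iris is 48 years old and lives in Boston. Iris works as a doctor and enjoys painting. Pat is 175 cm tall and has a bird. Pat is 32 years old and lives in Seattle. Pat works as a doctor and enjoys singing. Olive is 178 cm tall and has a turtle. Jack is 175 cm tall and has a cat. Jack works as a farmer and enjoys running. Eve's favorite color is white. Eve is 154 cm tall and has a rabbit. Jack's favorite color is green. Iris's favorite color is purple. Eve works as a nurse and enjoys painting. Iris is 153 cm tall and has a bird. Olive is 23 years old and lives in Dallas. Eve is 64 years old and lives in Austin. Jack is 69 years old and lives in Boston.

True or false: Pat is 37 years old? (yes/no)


Pat is actually 32. no

no


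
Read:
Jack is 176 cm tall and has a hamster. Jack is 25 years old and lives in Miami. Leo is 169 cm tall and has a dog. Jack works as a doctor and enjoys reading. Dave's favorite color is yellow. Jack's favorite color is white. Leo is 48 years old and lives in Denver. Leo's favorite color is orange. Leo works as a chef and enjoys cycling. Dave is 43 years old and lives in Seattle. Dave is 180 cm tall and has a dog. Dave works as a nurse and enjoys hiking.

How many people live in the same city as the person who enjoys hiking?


Person with hobby hiking is Dave, city Seattle. Count = 1

1


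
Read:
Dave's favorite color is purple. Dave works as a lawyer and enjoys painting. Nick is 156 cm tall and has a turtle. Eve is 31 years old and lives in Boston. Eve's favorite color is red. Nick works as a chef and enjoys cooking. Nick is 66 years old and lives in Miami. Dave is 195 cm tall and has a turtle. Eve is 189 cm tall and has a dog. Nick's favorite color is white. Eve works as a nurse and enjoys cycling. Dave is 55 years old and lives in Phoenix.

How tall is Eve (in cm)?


Eve is 189 cm tall

189


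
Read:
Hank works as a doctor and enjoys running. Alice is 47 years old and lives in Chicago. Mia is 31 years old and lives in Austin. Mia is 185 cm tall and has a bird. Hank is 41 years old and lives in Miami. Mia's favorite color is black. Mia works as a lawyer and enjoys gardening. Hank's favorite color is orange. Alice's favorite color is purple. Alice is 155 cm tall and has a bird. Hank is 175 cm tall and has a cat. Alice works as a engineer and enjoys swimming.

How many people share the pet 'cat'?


Count: 1

1


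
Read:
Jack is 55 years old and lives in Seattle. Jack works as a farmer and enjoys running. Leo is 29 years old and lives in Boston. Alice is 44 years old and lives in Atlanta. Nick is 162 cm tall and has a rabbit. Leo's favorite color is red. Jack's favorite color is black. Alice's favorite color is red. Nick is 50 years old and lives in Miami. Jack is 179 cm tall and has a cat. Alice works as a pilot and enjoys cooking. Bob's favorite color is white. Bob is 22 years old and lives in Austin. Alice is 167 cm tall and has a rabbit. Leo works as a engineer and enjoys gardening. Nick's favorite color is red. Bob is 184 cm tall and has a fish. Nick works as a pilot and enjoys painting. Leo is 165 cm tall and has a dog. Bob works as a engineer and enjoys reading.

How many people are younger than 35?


Filter: 2

2


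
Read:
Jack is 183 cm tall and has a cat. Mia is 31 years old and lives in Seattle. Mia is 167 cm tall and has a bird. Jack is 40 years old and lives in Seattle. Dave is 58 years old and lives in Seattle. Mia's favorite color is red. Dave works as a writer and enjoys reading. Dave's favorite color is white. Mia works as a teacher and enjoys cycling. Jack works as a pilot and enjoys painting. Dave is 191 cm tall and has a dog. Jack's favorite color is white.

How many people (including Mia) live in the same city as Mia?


Mia lives in Seattle. Count = 3

3


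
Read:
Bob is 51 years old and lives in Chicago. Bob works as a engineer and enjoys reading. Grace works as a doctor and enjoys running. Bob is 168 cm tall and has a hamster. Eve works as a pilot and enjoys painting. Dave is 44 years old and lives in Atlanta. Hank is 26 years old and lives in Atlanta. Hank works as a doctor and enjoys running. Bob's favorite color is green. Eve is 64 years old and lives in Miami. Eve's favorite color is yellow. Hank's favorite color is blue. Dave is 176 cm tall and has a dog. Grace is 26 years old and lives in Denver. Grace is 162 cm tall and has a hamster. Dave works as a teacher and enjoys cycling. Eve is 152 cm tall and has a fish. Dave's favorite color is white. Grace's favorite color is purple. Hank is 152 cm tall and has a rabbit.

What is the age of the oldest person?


Oldest: Eve at 64

64


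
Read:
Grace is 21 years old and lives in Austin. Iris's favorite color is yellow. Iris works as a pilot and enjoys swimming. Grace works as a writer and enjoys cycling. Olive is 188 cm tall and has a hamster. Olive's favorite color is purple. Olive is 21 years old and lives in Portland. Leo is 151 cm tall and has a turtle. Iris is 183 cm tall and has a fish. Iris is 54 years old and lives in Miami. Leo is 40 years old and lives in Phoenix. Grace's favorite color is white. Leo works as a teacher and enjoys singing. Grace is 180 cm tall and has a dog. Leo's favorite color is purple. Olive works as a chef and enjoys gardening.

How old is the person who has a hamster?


Person with hamster is Olive, age 21

21


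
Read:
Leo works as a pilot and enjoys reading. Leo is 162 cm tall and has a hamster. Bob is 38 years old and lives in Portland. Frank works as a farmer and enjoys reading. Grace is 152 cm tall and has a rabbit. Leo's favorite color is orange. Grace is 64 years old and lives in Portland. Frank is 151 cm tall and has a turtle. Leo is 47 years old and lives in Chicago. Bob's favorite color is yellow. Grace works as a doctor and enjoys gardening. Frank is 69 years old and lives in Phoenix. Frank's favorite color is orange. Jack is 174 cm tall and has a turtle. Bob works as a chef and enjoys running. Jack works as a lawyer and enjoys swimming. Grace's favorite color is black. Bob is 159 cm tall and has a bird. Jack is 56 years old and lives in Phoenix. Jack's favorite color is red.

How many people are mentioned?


People: Grace, Leo, Frank, Jack, Bob. Count = 5

5


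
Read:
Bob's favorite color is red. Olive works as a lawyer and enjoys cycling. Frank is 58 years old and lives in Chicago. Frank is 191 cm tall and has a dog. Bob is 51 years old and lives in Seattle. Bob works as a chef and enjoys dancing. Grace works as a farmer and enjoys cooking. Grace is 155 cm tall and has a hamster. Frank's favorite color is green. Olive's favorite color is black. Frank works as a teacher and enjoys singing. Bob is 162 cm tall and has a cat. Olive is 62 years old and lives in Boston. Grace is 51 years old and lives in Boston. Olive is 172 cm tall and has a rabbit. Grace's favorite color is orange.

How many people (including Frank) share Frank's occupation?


Frank is a teacher. Count = 1

1


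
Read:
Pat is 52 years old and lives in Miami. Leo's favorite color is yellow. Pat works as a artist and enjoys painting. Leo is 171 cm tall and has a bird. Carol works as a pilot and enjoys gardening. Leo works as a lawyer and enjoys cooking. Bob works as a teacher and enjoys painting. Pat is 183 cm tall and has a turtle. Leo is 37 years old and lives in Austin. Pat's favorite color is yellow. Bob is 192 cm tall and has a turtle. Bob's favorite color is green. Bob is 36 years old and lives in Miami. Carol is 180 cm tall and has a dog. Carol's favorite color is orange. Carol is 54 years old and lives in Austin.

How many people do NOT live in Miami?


Not in Miami: 2

2
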